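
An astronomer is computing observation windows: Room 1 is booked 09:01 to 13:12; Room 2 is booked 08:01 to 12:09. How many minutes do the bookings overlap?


Interval A: [541, 792] minutes from midnight
Interval B: [481, 729] minutes from midnight
Overlap start = max(541, 481) = 541
Overlap end = min(792, 729) = 729
Overlap = 729 - 541 = 188 minutes

188


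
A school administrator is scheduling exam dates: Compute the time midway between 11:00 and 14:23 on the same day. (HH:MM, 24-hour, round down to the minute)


Start time: 11:00 = 660 minutes from midnight
End time: 14:23 = 863 minutes from midnight
Sum: 660 + 863 = 1523
Midpoint: 1523 / 2 = 761 minutes
Convert: 761 / 60 = 12 hours, 41 minutes
Result: 12:41

12:41


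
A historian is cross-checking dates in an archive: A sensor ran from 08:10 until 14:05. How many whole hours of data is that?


Start: 08:10
End: 14:05
Hour difference: 14 - 8 = 6 hours
Minute difference: 5 - 10 = -5 minutes
Total minutes: 355
Complete hours: 355 / 60 = 5 (remainder 55)

5


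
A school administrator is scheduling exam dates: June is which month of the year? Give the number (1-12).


Calendar month order:
5. May
6. June <--
7. July
June is month number 6

6


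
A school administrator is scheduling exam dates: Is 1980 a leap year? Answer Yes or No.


Year: 1980
Divisible by 4? 1980 / 4 = 495.0 -> Yes
Divisible by 100? 1980 / 100 = 19.8 -> No
Divisible by 4 but not 100, so it IS a leap year

Yes


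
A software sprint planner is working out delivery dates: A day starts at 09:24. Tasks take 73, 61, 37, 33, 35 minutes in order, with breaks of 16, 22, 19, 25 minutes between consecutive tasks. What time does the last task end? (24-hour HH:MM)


Start: 09:24 = 564 min from midnight
  after task 1 (73 min): 10:37
  after break (16 min): 10:53
  after task 2 (61 min): 11:54
  after break (22 min): 12:16
  after task 3 (37 min): 12:53
  after break (19 min): 13:12
  after task 4 (33 min): 13:45
  after break (25 min): 14:10
  after task 5 (35 min): 14:45
Total elapsed: 321 minutes
End time: 14:45

14:45


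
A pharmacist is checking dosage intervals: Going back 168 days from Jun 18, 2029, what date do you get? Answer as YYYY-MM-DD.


Start: 2029-06-18
Subtracting 168 days
Days already passed in June: 18
After going back through June: 150 more days to subtract
May 2029: 31 days, 119 remaining
April 2029: 30 days, 89 remaining
March 2029: 31 days, 58 remaining
February 2029: 28 days, 30 remaining
Result: 2029-01-01

2029-01-01


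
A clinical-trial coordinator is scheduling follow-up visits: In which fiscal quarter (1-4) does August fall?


Month: August (month 8)
Q1: January-March (months 1-3)
Q2: April-June (months 4-6)
Q3: July-September (months 7-9)
Q4: October-December (months 10-12)
Month 8 falls in Q3

3


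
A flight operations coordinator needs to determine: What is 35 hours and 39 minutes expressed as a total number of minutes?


Hours: 35
Minutes: 39
Convert hours to minutes: 35 x 60 = 2100
Add remaining minutes: 2100 + 39 = 2139

2139


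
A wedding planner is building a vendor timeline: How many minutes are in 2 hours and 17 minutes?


Hours: 2
Extra minutes: 17
Minutes per hour: 60
Hours to minutes: 2 x 60 = 120
Total: 120 + 17 = 137

137


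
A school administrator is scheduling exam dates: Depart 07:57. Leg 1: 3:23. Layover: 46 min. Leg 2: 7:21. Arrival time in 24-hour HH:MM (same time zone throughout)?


Depart: 07:57
Leg 1: +203 min -> 11:20
Layover: +46 min -> 12:06
Leg 2: +441 min -> 19:27
Total travel: 690 minutes = 11h 30m
Arrival: 19:27

19:27


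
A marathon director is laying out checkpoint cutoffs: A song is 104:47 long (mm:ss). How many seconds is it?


Minutes: 104
Extra seconds: 47
Seconds per minute: 60
Minutes to seconds: 104 x 60 = 6240
Total: 6240 + 47 = 6287

6287


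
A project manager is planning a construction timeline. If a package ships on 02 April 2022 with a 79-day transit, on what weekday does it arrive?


Start: 2022-04-02 (Saturday)
Step 1 - find target date: add 79 days
  2022-04-02 + 79 days = 2022-06-20
Step 2 - day of week:
  79 mod 7 = 2
  Saturday + 2 days -> Monday
Result: Monday (2022-06-20)

Monday


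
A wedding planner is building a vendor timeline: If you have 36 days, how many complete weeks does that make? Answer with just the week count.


Total days: 36
Days per week: 7
Division: 36 / 7 = 5 remainder 1
Complete weeks: 5
Remaining days: 1

5


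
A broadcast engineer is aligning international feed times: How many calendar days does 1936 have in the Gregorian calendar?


Year: 1936
Check leap year rules:
Divisible by 4? Yes
Divisible by 100? No
1936 is a leap year
Days: 366

366


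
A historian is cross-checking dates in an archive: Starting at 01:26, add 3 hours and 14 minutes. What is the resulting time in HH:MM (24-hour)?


Start time: 01:26
Adding: 3 hours 14 minutes
Minutes: 26 + 14 = 40
Hours: 1 + 3 + 0 = 4
Result: 04:40

04:40


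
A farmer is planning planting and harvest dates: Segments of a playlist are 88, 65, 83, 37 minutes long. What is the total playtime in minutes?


Durations: 88, 65, 83, 37
Running sum: 88
+ 65 = 153
+ 83 = 236
+ 37 = 273
Total duration: 273 minutes
That is 4 hours and 33 minutes

273


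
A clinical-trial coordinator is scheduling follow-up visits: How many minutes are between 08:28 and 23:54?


Start time: 08:28 = 508 minutes from midnight
End time: 23:54 = 1434 minutes from midnight
Difference: 1434 - 508 = 926 minutes
That is 15 hours and 26 minutes

926


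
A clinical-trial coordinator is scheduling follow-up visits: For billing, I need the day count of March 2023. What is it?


Month: March
Year: 2023
March is a 31-day month
Total: 31 days

31


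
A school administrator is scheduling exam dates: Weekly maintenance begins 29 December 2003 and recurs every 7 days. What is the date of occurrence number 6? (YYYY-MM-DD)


First occurrence: 2003-12-29 (occurrence 1)
Each occurrence is 7 days after the previous.
Occurrence 6 is 5 weeks after the first.
5 weeks = 35 days
2003-12-29 + 35 days = 2004-02-02

2004-02-02


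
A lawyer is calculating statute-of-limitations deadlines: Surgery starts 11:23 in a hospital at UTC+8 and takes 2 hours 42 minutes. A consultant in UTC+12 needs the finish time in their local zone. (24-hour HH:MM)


Start: 11:23 in UTC+8
Step 1 - add duration:
  minutes: 23 + 42 = 65 (carry 1h)
  hours: 11 + 2 + 1 = 14
  end in UTC+8: 14:05
Step 2 - convert UTC+8 -> UTC+12:
  offset difference: 12 - (8) = 4 hours
  14 + (4) = 18 -> mod 24 = 18
Result: 18:05 in UTC+12

18:05


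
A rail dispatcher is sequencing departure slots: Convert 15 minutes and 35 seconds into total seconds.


Minutes: 15
Seconds: 35
Convert minutes to seconds: 15 x 60 = 900
Add remaining seconds: 900 + 35 = 935

935


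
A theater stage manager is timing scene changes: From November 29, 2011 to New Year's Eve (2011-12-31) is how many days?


Start: November 29, 2011
End: December 31, 2011
Days left in November: 1
December: 31
Sum of remaining months: 31
Total: 1 + 31 = 32

32


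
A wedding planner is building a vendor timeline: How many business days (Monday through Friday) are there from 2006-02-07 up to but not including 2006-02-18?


Start: 2006-02-07 (Tuesday)
End (exclusive): 2006-02-18 (Saturday)
Total calendar days: 11
Full weeks: 11 // 7 = 1 -> 5 weekdays
Remaining 4 days starting on Tuesday:
  Tue(w), Wed(w), Thu(w), Fri(w) -> 4 weekdays
Total business days: 5 + 4 = 9

9


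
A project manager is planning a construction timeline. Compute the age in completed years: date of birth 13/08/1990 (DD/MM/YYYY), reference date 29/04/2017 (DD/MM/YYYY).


Birth: 1990-08-13
Reference: 2017-04-29
Year difference: 2017 - 1990 = 27
Has birthday (08-13) occurred by 04-29? No
Birthday not yet reached this year -> subtract 1
Age in full years: 26

26


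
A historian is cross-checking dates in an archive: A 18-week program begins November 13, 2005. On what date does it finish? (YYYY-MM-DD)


Start: 2005-11-13
Weeks to add: 18
Convert to days: 18 x 7 = 126 days
Add 126 days to 2005-11-13
Result: 2006-03-19

2006-03-19


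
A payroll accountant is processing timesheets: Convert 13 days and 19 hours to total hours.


Days: 13
Extra hours: 19
Hours per day: 24
Days to hours: 13 x 24 = 312
Total: 312 + 19 = 331

331


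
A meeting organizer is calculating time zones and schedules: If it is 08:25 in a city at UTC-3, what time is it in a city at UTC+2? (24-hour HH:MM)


Local time: 08:25 at UTC-3 (offset -3h)
Target zone: UTC+2 (offset 2h)
Difference: 2 - (-3) = 5 hours
Calculation: 8 + (5) = 13
Result: 13:25

13:25


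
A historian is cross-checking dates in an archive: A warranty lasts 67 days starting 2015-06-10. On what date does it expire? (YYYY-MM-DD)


Start: 2015-06-10
Adding 67 days
Days remaining in June: 20
After June: 47 days still to add
July 2015: 31 days, 16 remaining
August 2015 has 31 days, need 16
Result: 2015-08-16

2015-08-16


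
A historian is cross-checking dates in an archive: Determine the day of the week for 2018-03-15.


Date: 2018-03-15
January 1, 2018 is a Monday
Day of year: 74
Offset from Jan 1: 73 days
73 mod 7 = 3
Result: Thursday

Thursday


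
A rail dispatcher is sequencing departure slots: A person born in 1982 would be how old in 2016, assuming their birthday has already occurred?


Birth year: 1982
Current year: 2016
Age = current year - birth year
Age = 2016 - 1982 = 34

34


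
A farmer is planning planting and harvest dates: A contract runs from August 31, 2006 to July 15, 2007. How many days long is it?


Start date: 2006-08-31
End date: 2007-07-15
Aug 2006: +1 days
Sep 2006: +30 days
Oct 2006: +31 days
... (9 more months)
Total: 318 days

318


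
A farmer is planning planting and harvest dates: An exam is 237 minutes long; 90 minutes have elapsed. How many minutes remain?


Total budget: 237 minutes
Time used: 90 minutes
Remaining: 237 - 90 = 147 minutes
Percent used: 38.0%
Percent remaining: 62.0%

147


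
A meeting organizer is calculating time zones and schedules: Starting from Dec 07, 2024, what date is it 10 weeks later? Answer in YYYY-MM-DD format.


Start: 2024-12-07
Weeks to add: 10
Convert to days: 10 x 7 = 70 days
Add 70 days to 2024-12-07
Result: 2025-02-15

2025-02-15


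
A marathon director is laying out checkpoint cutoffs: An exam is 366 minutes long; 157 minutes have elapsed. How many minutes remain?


Total budget: 366 minutes
Time used: 157 minutes
Remaining: 366 - 157 = 209 minutes
Percent used: 42.9%
Percent remaining: 57.1%

209


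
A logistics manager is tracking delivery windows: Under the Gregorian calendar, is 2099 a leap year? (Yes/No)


Year: 2099
Divisible by 4? 2099 / 4 = 524.75 -> No
Not divisible by 4, so NOT a leap year

No


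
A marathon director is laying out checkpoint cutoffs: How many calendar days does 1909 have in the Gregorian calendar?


Year: 1909
Check leap year rules:
Divisible by 4? No
1909 is not a leap year
Days: 365

365


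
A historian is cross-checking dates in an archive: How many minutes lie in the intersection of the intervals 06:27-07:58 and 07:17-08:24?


Interval A: [387, 478] minutes from midnight
Interval B: [437, 504] minutes from midnight
Overlap start = max(387, 437) = 437
Overlap end = min(478, 504) = 478
Overlap = 478 - 437 = 41 minutes

41


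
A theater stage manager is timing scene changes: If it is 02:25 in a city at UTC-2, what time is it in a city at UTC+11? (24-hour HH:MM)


Local time: 02:25 at UTC-2 (offset -2h)
Target zone: UTC+11 (offset 11h)
Difference: 11 - (-2) = 13 hours
Calculation: 2 + (13) = 15
Result: 15:25

15:25


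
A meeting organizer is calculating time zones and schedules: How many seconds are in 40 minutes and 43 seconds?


Minutes: 40
Extra seconds: 43
Seconds per minute: 60
Minutes to seconds: 40 x 60 = 2400
Total: 2400 + 43 = 2443

2443


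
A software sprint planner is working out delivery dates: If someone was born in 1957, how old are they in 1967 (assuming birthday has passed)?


Birth year: 1957
Current year: 1967
Age = current year - birth year
Age = 1967 - 1957 = 10

10


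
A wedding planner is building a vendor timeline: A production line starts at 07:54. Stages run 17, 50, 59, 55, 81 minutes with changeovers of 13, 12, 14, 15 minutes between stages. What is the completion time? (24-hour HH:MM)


Start: 07:54 = 474 min from midnight
  after task 1 (17 min): 08:11
  after break (13 min): 08:24
  after task 2 (50 min): 09:14
  after break (12 min): 09:26
  after task 3 (59 min): 10:25
  after break (14 min): 10:39
  after task 4 (55 min): 11:34
  after break (15 min): 11:49
  after task 5 (81 min): 13:10
Total elapsed: 316 minutes
End time: 13:10

13:10


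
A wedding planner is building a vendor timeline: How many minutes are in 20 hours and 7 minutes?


Hours: 20
Minutes: 7
Convert hours to minutes: 20 x 60 = 1200
Add remaining minutes: 1200 + 7 = 1207

1207


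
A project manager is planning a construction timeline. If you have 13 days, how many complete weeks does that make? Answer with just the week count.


Total days: 13
Days per week: 7
Division: 13 / 7 = 1 remainder 6
Complete weeks: 1
Remaining days: 6

1


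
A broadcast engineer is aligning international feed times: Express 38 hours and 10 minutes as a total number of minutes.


Hours: 38
Extra minutes: 10
Minutes per hour: 60
Hours to minutes: 38 x 60 = 2280
Total: 2280 + 10 = 2290

2290


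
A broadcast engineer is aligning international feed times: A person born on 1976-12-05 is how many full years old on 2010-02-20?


Birth: 1976-12-05
Reference: 2010-02-20
Year difference: 2010 - 1976 = 34
Has birthday (12-05) occurred by 02-20? No
Birthday not yet reached this year -> subtract 1
Age in full years: 33

33


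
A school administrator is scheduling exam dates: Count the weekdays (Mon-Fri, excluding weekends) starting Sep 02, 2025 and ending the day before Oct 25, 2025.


Start: 2025-09-02 (Tuesday)
End (exclusive): 2025-10-25 (Saturday)
Total calendar days: 53
Full weeks: 53 // 7 = 7 -> 35 weekdays
Remaining 4 days starting on Tuesday:
  Tue(w), Wed(w), Thu(w), Fri(w) -> 4 weekdays
Total business days: 35 + 4 = 39

39


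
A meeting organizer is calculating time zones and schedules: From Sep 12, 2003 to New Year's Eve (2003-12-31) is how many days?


Start: September 12, 2003
End: December 31, 2003
Days left in September: 18
October: 31
November: 30
December: 31
Sum of remaining months: 92
Total: 18 + 92 = 110

110


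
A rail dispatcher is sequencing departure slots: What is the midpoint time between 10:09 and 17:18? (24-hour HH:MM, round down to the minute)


Start time: 10:09 = 609 minutes from midnight
End time: 17:18 = 1038 minutes from midnight
Sum: 609 + 1038 = 1647
Midpoint: 1647 / 2 = 823 minutes
Convert: 823 / 60 = 13 hours, 43 minutes
Result: 13:43

13:43


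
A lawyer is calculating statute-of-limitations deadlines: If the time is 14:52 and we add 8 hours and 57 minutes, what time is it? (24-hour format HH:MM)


Start time: 14:52
Adding: 8 hours 57 minutes
Minutes: 52 + 57 = 109
Minute overflow: 109 >= 60, so carry 1 hour, minutes = 49
Hours: 14 + 8 + 1 = 23
Result: 23:49

23:49


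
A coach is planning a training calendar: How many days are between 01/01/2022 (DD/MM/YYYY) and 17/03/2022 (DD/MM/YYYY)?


Start date: 2022-01-01
End date: 2022-03-17
Jan 2022: +31 days
Feb 2022: +28 days
Mar 2022: +16 days
Total: 75 days

75


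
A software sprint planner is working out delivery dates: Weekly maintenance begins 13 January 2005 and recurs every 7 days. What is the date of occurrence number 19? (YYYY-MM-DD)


First occurrence: 2005-01-13 (occurrence 1)
Each occurrence is 7 days after the previous.
Occurrence 19 is 18 weeks after the first.
18 weeks = 126 days
2005-01-13 + 126 days = 2005-05-19

2005-05-19


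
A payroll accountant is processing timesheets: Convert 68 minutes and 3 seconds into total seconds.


Minutes: 68
Seconds: 3
Convert minutes to seconds: 68 x 60 = 4080
Add remaining seconds: 4080 + 3 = 4083

4083


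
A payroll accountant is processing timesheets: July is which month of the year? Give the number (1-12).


Calendar month order:
6. June
7. July <--
8. August
July is month number 7

7


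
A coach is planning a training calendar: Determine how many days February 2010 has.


Month: February
Year: 2010
2010 is not a leap year
February has 28 days
Total: 28 days

28


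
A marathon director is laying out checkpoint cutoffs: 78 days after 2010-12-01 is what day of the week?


Start: 2010-12-01 (Wednesday)
Step 1 - find target date: add 78 days
  2010-12-01 + 78 days = 2011-02-17
Step 2 - day of week:
  78 mod 7 = 1
  Wednesday + 1 days -> Thursday
Result: Thursday (2011-02-17)

Thursday


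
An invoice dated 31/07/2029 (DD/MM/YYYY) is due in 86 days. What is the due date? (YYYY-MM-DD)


Start: 2029-07-31
Adding 86 days
Days remaining in July: 0
After July: 86 days still to add
August 2029: 31 days, 55 remaining
September 2029: 30 days, 25 remaining
October 2029 has 31 days, need 25
Result: 2029-10-25

2029-10-25


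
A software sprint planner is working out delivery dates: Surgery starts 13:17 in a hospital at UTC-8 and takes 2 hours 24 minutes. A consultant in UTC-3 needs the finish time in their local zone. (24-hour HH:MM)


Start: 13:17 in UTC-8
Step 1 - add duration:
  minutes: 17 + 24 = 41
  hours: 13 + 2 + 0 = 15
  end in UTC-8: 15:41
Step 2 - convert UTC-8 -> UTC-3:
  offset difference: -3 - (-8) = 5 hours
  15 + (5) = 20 -> mod 24 = 20
Result: 20:41 in UTC-3

20:41


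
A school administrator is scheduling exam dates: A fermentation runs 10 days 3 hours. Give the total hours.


Days: 10
Extra hours: 3
Hours per day: 24
Days to hours: 10 x 24 = 240
Total: 240 + 3 = 243

243


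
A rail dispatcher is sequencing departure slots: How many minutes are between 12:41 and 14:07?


Start time: 12:41 = 761 minutes from midnight
End time: 14:07 = 847 minutes from midnight
Difference: 847 - 761 = 86 minutes
That is 1 hours and 26 minutes

86


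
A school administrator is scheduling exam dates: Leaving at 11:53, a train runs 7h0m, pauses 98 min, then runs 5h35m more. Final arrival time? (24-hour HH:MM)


Depart: 11:53
Leg 1: +420 min -> 18:53
Layover: +98 min -> 20:31
Leg 2: +335 min -> 02:06
Total travel: 853 minutes = 14h 13m
Arrival: 02:06

02:06


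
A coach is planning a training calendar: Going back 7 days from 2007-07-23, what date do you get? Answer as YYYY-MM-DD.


Start: 2007-07-23
Subtracting 7 days
Days already passed in July: 23
Result: 2007-07-16

2007-07-16


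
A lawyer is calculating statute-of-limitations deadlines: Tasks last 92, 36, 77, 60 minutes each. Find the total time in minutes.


Durations: 92, 36, 77, 60
Running sum: 92
+ 36 = 128
+ 77 = 205
+ 60 = 265
Total duration: 265 minutes
That is 4 hours and 25 minutes

265


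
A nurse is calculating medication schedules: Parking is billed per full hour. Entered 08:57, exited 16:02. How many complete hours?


Start: 08:57
End: 16:02
Hour difference: 16 - 8 = 8 hours
Minute difference: 2 - 57 = -55 minutes
Total minutes: 425
Complete hours: 425 / 60 = 7 (remainder 5)

7


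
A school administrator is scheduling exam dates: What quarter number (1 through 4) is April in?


Month: April (month 4)
Q1: January-March (months 1-3)
Q2: April-June (months 4-6)
Q3: July-September (months 7-9)
Q4: October-December (months 10-12)
Month 4 falls in Q2

2


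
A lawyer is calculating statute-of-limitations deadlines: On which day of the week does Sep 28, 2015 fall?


Date: 2015-09-28
January 1, 2015 is a Thursday
Day of year: 271
Offset from Jan 1: 270 days
270 mod 7 = 4
Result: Monday

Monday


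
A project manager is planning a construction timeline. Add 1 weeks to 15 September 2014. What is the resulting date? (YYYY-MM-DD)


Start: 2014-09-15
Weeks to add: 1
Convert to days: 1 x 7 = 7 days
Add 7 days to 2014-09-15
Result: 2014-09-22

2014-09-22


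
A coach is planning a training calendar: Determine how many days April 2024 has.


Month: April
Year: 2024
April is a 30-day month
Total: 30 days

30


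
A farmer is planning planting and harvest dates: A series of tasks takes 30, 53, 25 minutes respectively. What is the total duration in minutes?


Durations: 30, 53, 25
Running sum: 30
+ 53 = 83
+ 25 = 108
Total duration: 108 minutes
That is 1 hours and 48 minutes

108


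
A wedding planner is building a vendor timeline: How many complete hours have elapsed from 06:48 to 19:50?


Start: 06:48
End: 19:50
Hour difference: 19 - 6 = 13 hours
Minute difference: 50 - 48 = 2 minutes
Total minutes: 782
Complete hours: 782 / 60 = 13 (remainder 2)

13


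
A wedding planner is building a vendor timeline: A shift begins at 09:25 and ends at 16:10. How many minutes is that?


Start time: 09:25 = 565 minutes from midnight
End time: 16:10 = 970 minutes from midnight
Difference: 970 - 565 = 405 minutes
That is 6 hours and 45 minutes

405


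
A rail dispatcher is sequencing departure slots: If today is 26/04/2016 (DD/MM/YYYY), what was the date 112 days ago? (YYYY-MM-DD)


Start: 2016-04-26
Subtracting 112 days
Days already passed in April: 26
After going back through April: 86 more days to subtract
March 2016: 31 days, 55 remaining
February 2016: 29 days, 26 remaining
January 2016 has 31 days, need 26
Result: 2016-01-05

2016-01-05


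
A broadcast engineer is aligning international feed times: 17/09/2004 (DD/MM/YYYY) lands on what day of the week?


Date: 2004-09-17
January 1, 2004 is a Thursday
Day of year: 261
Offset from Jan 1: 260 days
260 mod 7 = 1
Result: Friday

Friday


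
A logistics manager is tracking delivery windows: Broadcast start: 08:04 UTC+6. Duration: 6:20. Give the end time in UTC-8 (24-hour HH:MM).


Start: 08:04 in UTC+6
Step 1 - add duration:
  minutes: 4 + 20 = 24
  hours: 8 + 6 + 0 = 14
  end in UTC+6: 14:24
Step 2 - convert UTC+6 -> UTC-8:
  offset difference: -8 - (6) = -14 hours
  14 + (-14) = 0 -> mod 24 = 0
Result: 00:24 in UTC-8

00:24


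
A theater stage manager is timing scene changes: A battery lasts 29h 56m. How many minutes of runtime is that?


Hours: 29
Extra minutes: 56
Minutes per hour: 60
Hours to minutes: 29 x 60 = 1740
Total: 1740 + 56 = 1796

1796


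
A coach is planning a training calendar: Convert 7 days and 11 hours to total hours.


Days: 7
Extra hours: 11
Hours per day: 24
Days to hours: 7 x 24 = 168
Total: 168 + 11 = 179

179


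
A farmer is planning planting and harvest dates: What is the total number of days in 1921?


Year: 1921
Check leap year rules:
Divisible by 4? No
1921 is not a leap year
Days: 365

365


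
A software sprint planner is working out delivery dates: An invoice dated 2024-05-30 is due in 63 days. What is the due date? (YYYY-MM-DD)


Start: 2024-05-30
Adding 63 days
Days remaining in May: 1
After May: 62 days still to add
June 2024: 30 days, 32 remaining
July 2024: 31 days, 1 remaining
August 2024 has 31 days, need 1
Result: 2024-08-01

2024-08-01


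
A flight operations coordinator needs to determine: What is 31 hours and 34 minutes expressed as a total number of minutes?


Hours: 31
Minutes: 34
Convert hours to minutes: 31 x 60 = 1860
Add remaining minutes: 1860 + 34 = 1894

1894


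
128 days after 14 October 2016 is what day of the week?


Start: 2016-10-14 (Friday)
Step 1 - find target date: add 128 days
  2016-10-14 + 128 days = 2017-02-19
Step 2 - day of week:
  128 mod 7 = 2
  Friday + 2 days -> Sunday
Result: Sunday (2017-02-19)

Sunday


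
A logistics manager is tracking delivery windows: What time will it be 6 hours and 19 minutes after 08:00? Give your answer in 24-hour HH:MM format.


Start time: 08:00
Adding: 6 hours 19 minutes
Minutes: 0 + 19 = 19
Hours: 8 + 6 + 0 = 14
Result: 14:19

14:19


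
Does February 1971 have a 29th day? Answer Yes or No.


Year: 1971
Divisible by 4? 1971 / 4 = 492.75 -> No
Not divisible by 4, so NOT a leap year

No


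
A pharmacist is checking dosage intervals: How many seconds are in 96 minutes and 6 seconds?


Minutes: 96
Extra seconds: 6
Seconds per minute: 60
Minutes to seconds: 96 x 60 = 5760
Total: 5760 + 6 = 5766

5766


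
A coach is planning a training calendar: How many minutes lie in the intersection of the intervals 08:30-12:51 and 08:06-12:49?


Interval A: [510, 771] minutes from midnight
Interval B: [486, 769] minutes from midnight
Overlap start = max(510, 486) = 510
Overlap end = min(771, 769) = 769
Overlap = 769 - 510 = 259 minutes

259


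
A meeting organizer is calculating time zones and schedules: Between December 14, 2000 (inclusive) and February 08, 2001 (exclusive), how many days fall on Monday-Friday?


Start: 2000-12-14 (Thursday)
End (exclusive): 2001-02-08 (Thursday)
Total calendar days: 56
Full weeks: 56 // 7 = 8 -> 40 weekdays
Remaining 0 days starting on Thursday:
Total business days: 40 + 0 = 40

40


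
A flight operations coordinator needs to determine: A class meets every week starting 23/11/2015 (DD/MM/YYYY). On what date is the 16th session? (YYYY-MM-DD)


First occurrence: 2015-11-23 (occurrence 1)
Each occurrence is 7 days after the previous.
Occurrence 16 is 15 weeks after the first.
15 weeks = 105 days
2015-11-23 + 105 days = 2016-03-07

2016-03-07


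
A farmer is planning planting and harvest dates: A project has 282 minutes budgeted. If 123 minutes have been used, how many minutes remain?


Total budget: 282 minutes
Time used: 123 minutes
Remaining: 282 - 123 = 159 minutes
Percent used: 43.6%
Percent remaining: 56.4%

159


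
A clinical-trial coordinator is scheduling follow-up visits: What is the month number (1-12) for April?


Calendar month order:
3. March
4. April <--
5. May
April is month number 4

4


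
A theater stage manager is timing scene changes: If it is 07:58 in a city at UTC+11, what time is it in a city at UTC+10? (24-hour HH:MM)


Local time: 07:58 at UTC+11 (offset 11h)
Target zone: UTC+10 (offset 10h)
Difference: 10 - (11) = -1 hours
Calculation: 7 + (-1) = 6
Result: 06:58

06:58


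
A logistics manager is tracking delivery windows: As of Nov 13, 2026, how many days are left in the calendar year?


Start: November 13, 2026
End: December 31, 2026
Days left in November: 17
December: 31
Sum of remaining months: 31
Total: 17 + 31 = 48

48


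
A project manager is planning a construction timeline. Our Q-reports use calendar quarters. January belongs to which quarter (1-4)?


Month: January (month 1)
Q1: January-March (months 1-3)
Q2: April-June (months 4-6)
Q3: July-September (months 7-9)
Q4: October-December (months 10-12)
Month 1 falls in Q1

1


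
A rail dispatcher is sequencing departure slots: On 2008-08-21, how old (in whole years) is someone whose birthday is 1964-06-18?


Birth: 1964-06-18
Reference: 2008-08-21
Year difference: 2008 - 1964 = 44
Has birthday (06-18) occurred by 08-21? Yes
Age in full years: 44

44


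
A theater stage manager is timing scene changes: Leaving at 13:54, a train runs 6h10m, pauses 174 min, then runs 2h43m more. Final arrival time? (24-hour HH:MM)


Depart: 13:54
Leg 1: +370 min -> 20:04
Layover: +174 min -> 22:58
Leg 2: +163 min -> 01:41
Total travel: 707 minutes = 11h 47m
Arrival: 01:41

01:41


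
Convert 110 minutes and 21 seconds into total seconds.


Minutes: 110
Seconds: 21
Convert minutes to seconds: 110 x 60 = 6600
Add remaining seconds: 6600 + 21 = 6621

6621


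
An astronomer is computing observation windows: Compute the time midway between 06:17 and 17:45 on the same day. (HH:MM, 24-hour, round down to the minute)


Start time: 06:17 = 377 minutes from midnight
End time: 17:45 = 1065 minutes from midnight
Sum: 377 + 1065 = 1442
Midpoint: 1442 / 2 = 721 minutes
Convert: 721 / 60 = 12 hours, 1 minutes
Result: 12:01

12:01


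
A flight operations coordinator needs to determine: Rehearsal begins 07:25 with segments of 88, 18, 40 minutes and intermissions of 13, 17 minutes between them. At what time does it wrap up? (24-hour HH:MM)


Start: 07:25 = 445 min from midnight
  after task 1 (88 min): 08:53
  after break (13 min): 09:06
  after task 2 (18 min): 09:24
  after break (17 min): 09:41
  after task 3 (40 min): 10:21
Total elapsed: 176 minutes
End time: 10:21

10:21


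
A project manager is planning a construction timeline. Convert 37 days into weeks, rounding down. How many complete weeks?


Total days: 37
Days per week: 7
Division: 37 / 7 = 5 remainder 2
Complete weeks: 5
Remaining days: 2

5


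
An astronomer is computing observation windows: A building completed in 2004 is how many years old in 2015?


Birth year: 2004
Current year: 2015
Age = current year - birth year
Age = 2015 - 2004 = 11

11


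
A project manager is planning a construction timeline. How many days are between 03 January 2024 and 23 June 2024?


Start date: 2024-01-03
End date: 2024-06-23
Jan 2024: +29 days
Feb 2024: +29 days
Mar 2024: +31 days
... (3 more months)
Total: 172 days

172


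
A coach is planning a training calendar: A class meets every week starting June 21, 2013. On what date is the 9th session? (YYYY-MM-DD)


First occurrence: 2013-06-21 (occurrence 1)
Each occurrence is 7 days after the previous.
Occurrence 9 is 8 weeks after the first.
8 weeks = 56 days
2013-06-21 + 56 days = 2013-08-16

2013-08-16


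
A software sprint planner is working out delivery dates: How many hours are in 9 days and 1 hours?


Days: 9
Extra hours: 1
Hours per day: 24
Days to hours: 9 x 24 = 216
Total: 216 + 1 = 217

217


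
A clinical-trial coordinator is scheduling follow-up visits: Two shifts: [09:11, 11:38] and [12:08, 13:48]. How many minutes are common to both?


Interval A: [551, 698] minutes from midnight
Interval B: [728, 828] minutes from midnight
Overlap start = max(551, 728) = 728
Overlap end = min(698, 828) = 698
End <= start, so the intervals do not overlap: 0 minutes

0


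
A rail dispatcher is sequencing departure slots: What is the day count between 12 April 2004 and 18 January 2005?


Start date: 2004-04-12
End date: 2005-01-18
Apr 2004: +19 days
May 2004: +31 days
Jun 2004: +30 days
... (7 more months)
Total: 281 days

281


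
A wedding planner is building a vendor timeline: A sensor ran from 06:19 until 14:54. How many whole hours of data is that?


Start: 06:19
End: 14:54
Hour difference: 14 - 6 = 8 hours
Minute difference: 54 - 19 = 35 minutes
Total minutes: 515
Complete hours: 515 / 60 = 8 (remainder 35)

8


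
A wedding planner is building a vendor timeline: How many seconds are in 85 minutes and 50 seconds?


Minutes: 85
Extra seconds: 50
Seconds per minute: 60
Minutes to seconds: 85 x 60 = 5100
Total: 5100 + 50 = 5150

5150


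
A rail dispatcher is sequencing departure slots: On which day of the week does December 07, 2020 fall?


Date: 2020-12-07
January 1, 2020 is a Wednesday
Day of year: 342
Offset from Jan 1: 341 days
341 mod 7 = 5
Result: Monday

Monday


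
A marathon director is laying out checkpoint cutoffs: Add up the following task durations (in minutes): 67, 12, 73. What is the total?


Durations: 67, 12, 73
Running sum: 67
+ 12 = 79
+ 73 = 152
Total duration: 152 minutes
That is 2 hours and 32 minutes

152


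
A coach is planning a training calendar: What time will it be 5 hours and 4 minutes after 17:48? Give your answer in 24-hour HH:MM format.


Start time: 17:48
Adding: 5 hours 4 minutes
Minutes: 48 + 4 = 52
Hours: 17 + 5 + 0 = 22
Result: 22:52

22:52


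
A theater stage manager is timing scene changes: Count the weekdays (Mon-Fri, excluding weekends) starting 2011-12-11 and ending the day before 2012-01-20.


Start: 2011-12-11 (Sunday)
End (exclusive): 2012-01-20 (Friday)
Total calendar days: 40
Full weeks: 40 // 7 = 5 -> 25 weekdays
Remaining 5 days starting on Sunday:
  Sun(-), Mon(w), Tue(w), Wed(w), Thu(w) -> 4 weekdays
Total business days: 25 + 4 = 29

29


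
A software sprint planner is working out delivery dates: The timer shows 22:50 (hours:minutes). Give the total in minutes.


Hours: 22
Minutes: 50
Convert hours to minutes: 22 x 60 = 1320
Add remaining minutes: 1320 + 50 = 1370

1370


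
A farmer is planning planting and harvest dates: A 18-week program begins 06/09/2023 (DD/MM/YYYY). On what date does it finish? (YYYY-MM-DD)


Start: 2023-09-06
Weeks to add: 18
Convert to days: 18 x 7 = 126 days
Add 126 days to 2023-09-06
Result: 2024-01-10

2024-01-10


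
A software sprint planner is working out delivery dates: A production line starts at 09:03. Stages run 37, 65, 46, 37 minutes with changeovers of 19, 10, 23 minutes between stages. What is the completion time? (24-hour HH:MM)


Start: 09:03 = 543 min from midnight
  after task 1 (37 min): 09:40
  after break (19 min): 09:59
  after task 2 (65 min): 11:04
  after break (10 min): 11:14
  after task 3 (46 min): 12:00
  after break (23 min): 12:23
  after task 4 (37 min): 13:00
Total elapsed: 237 minutes
End time: 13:00

13:00


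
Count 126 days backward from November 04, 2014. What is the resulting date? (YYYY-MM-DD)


Start: 2014-11-04
Subtracting 126 days
Days already passed in November: 4
After going back through November: 122 more days to subtract
October 2014: 31 days, 91 remaining
September 2014: 30 days, 61 remaining
August 2014: 31 days, 30 remaining
July 2014 has 31 days, need 30
Result: 2014-07-01

2014-07-01


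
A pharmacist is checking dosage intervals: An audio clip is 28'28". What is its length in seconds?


Minutes: 28
Seconds: 28
Convert minutes to seconds: 28 x 60 = 1680
Add remaining seconds: 1680 + 28 = 1708

1708


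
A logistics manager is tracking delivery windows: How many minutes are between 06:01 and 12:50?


Start time: 06:01 = 361 minutes from midnight
End time: 12:50 = 770 minutes from midnight
Difference: 770 - 361 = 409 minutes
That is 6 hours and 49 minutes

409


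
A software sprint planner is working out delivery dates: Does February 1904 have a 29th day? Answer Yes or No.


Year: 1904
Divisible by 4? 1904 / 4 = 476.0 -> Yes
Divisible by 100? 1904 / 100 = 19.04 -> No
Divisible by 4 but not 100, so it IS a leap year

Yes


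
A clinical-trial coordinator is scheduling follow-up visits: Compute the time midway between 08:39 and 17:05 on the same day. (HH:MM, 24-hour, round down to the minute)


Start time: 08:39 = 519 minutes from midnight
End time: 17:05 = 1025 minutes from midnight
Sum: 519 + 1025 = 1544
Midpoint: 1544 / 2 = 772 minutes
Convert: 772 / 60 = 12 hours, 52 minutes
Result: 12:52

12:52


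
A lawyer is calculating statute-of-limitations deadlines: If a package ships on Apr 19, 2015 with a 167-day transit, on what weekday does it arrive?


Start: 2015-04-19 (Sunday)
Step 1 - find target date: add 167 days
  2015-04-19 + 167 days = 2015-10-03
Step 2 - day of week:
  167 mod 7 = 6
  Sunday + 6 days -> Saturday
Result: Saturday (2015-10-03)

Saturday


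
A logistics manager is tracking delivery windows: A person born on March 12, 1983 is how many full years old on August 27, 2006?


Birth: 1983-03-12
Reference: 2006-08-27
Year difference: 2006 - 1983 = 23
Has birthday (03-12) occurred by 08-27? Yes
Age in full years: 23

23


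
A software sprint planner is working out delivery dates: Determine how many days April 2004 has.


Month: April
Year: 2004
April is a 30-day month
Total: 30 days

30


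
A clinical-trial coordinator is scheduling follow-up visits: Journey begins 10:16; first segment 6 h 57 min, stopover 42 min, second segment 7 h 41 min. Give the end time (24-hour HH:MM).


Depart: 10:16
Leg 1: +417 min -> 17:13
Layover: +42 min -> 17:55
Leg 2: +461 min -> 01:36
Total travel: 920 minutes = 15h 20m
Arrival: 01:36

01:36


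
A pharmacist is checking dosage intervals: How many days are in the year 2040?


Year: 2040
Check leap year rules:
Divisible by 4? Yes
Divisible by 100? No
2040 is a leap year
Days: 366

366


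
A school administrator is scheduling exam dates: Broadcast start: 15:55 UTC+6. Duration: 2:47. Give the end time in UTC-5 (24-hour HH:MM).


Start: 15:55 in UTC+6
Step 1 - add duration:
  minutes: 55 + 47 = 102 (carry 1h)
  hours: 15 + 2 + 1 = 18
  end in UTC+6: 18:42
Step 2 - convert UTC+6 -> UTC-5:
  offset difference: -5 - (6) = -11 hours
  18 + (-11) = 7 -> mod 24 = 7
Result: 07:42 in UTC-5

07:42


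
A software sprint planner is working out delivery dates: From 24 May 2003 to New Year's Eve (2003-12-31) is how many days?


Start: May 24, 2003
End: December 31, 2003
Days left in May: 7
June: 30
July: 31
August: 31
September: 30
... plus remaining months
Sum of remaining months: 214
Total: 7 + 214 = 221

221


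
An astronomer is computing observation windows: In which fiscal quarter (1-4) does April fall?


Month: April (month 4)
Q1: January-March (months 1-3)
Q2: April-June (months 4-6)
Q3: July-September (months 7-9)
Q4: October-December (months 10-12)
Month 4 falls in Q2

2


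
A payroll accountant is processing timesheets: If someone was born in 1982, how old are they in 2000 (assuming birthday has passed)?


Birth year: 1982
Current year: 2000
Age = current year - birth year
Age = 2000 - 1982 = 18

18


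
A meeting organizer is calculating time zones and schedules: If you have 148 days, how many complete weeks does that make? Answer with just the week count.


Total days: 148
Days per week: 7
Division: 148 / 7 = 21 remainder 1
Complete weeks: 21
Remaining days: 1

21


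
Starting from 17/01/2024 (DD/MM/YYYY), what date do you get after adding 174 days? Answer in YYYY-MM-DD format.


Start: 2024-01-17
Adding 174 days
Days remaining in January: 14
After January: 160 days still to add
February 2024: 29 days, 131 remaining
March 2024: 31 days, 100 remaining
April 2024: 30 days, 70 remaining
May 2024: 31 days, 39 remaining
Result: 2024-07-09

2024-07-09


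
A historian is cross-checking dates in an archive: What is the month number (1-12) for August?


Calendar month order:
7. July
8. August <--
9. September
August is month number 8

8


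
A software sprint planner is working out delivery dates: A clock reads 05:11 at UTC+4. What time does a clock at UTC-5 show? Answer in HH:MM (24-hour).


Local time: 05:11 at UTC+4 (offset 4h)
Target zone: UTC-5 (offset -5h)
Difference: -5 - (4) = -9 hours
Calculation: 5 + (-9) = -4
Wraparound: (-4) mod 24 = 20
Result: 20:11

20:11


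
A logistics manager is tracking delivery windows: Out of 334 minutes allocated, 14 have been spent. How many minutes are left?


Total budget: 334 minutes
Time used: 14 minutes
Remaining: 334 - 14 = 320 minutes
Percent used: 4.2%
Percent remaining: 95.8%

320


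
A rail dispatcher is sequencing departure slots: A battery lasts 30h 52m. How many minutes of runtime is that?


Hours: 30
Extra minutes: 52
Minutes per hour: 60
Hours to minutes: 30 x 60 = 1800
Total: 1800 + 52 = 1852

1852


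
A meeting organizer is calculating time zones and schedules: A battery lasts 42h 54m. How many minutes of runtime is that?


Hours: 42
Extra minutes: 54
Minutes per hour: 60
Hours to minutes: 42 x 60 = 2520
Total: 2520 + 54 = 2574

2574


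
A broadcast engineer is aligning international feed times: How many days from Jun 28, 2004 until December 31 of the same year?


Start: June 28, 2004
End: December 31, 2004
Days left in June: 2
July: 31
August: 31
September: 30
October: 31
... plus remaining months
Sum of remaining months: 184
Total: 2 + 184 = 186

186


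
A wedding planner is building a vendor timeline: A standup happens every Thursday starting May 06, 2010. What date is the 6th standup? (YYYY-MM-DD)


First occurrence: 2010-05-06 (occurrence 1)
Each occurrence is 7 days after the previous.
Occurrence 6 is 5 weeks after the first.
5 weeks = 35 days
2010-05-06 + 35 days = 2010-06-10

2010-06-10
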